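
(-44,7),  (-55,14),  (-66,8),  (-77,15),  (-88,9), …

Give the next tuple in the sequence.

(-99,16)

For the first component, −11 each step: -44, -55, -66, -77, -88 → -99.
Second component — alternating steps +7, −6, +7, −6, …: 7, 14, 8, 15, 9 → 16.
Putting it together: (-99,16).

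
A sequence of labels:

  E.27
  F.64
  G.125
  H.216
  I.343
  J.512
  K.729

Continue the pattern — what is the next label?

L.1000

Letter: E, F, G, H, I, J, K → L (letters move forward 1 place in the alphabet).
Second component: perfect cubes: 3³, 4³, 5³, …; 27, 64, 125, 216, 343, 512, 729 → 1000.
Putting it together: L.1000.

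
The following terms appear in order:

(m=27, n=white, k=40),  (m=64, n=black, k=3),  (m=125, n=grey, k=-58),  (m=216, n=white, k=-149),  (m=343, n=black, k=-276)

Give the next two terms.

M — perfect cubes: 3³, 4³, 5³, …: 27, 64, 125, 216, 343 → 512 → 729.
For the n, repeats white → black → grey: white, black, grey, white, black → grey → white.
K: together with the m always sums to 67, so 40, 3, -58, -149, -276 → -445 → -662.
So the next two terms are (m=512, n=grey, k=-445) and (m=729, n=white, k=-662).

(m=512, n=grey, k=-445), (m=729, n=white, k=-662)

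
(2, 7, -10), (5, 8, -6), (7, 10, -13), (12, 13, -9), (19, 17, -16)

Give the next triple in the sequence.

First component — each term is the sum of the two before it: 2, 5, 7, 12, 19 → 31.
Second component: differences are 1, 2, 3, … (increasing by 1 each time); 7, 8, 10, 13, 17 → 22.
Third component — alternating steps +4, −7, +4, −7, …: -10, -6, -13, -9, -16 → -12.
Putting it together: (31, 22, -12).

(31, 22, -12)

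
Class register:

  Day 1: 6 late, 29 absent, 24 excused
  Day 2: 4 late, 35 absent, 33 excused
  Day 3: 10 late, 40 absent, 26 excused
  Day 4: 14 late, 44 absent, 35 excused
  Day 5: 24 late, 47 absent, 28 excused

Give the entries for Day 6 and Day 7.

Late — each term is the sum of the two before it: 6, 4, 10, 14, 24 → 38 → 62.
Absent: differences are 6, 5, 4, … (decreasing by 1 each time), so 29, 35, 40, 44, 47 → 49 → 50.
Excused: 24, 33, 26, 35, 28 → 37 → 30 (alternating steps +9, −7, +9, −7, …).
So the next two lines are 38 late, 49 absent, 37 excused and 62 late, 50 absent, 30 excused.

38 late, 49 absent, 37 excused; 62 late, 50 absent, 30 excused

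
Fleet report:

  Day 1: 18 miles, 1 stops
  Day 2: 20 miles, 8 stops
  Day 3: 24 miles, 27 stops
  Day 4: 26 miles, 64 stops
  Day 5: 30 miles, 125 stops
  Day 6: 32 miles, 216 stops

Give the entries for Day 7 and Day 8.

Miles: 18, 20, 24, 26, 30, 32 → 36 → 38 (alternating steps +2, +4, +2, +4, …).
Stops: perfect cubes: 1³, 2³, 3³, …; 1, 8, 27, 64, 125, 216 → 343 → 512.
So the next two lines are 36 miles, 343 stops and 38 miles, 512 stops.

36 miles, 343 stops; 38 miles, 512 stops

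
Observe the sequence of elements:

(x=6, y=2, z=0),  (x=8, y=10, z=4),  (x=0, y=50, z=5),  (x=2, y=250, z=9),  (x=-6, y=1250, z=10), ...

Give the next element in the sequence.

X: 6, 8, 0, 2, -6 → -4 (alternating steps +2, −8, +2, −8, …).
Y goes 2, 10, 50, 250, 1250 → 6250 (×5 each step).
Z: alternating steps +4, +1, +4, +1, …; 0, 4, 5, 9, 10 → 14.
Putting it together: (x=-4, y=6250, z=14).

(x=-4, y=6250, z=14)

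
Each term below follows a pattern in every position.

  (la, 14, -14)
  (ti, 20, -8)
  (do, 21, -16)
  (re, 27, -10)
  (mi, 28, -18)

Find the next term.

(fa, 34, -12)

Note: runs through the solfège scale do→ti, so la, ti, do, re, mi → fa.
For the second value, alternating steps +6, +1, +6, +1, …: 14, 20, 21, 27, 28 → 34.
Third value — alternating steps +6, −8, +6, −8, …: -14, -8, -16, -10, -18 → -12.
So the next term is (fa, 34, -12).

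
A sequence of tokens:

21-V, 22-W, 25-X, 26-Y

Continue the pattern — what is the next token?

First component: alternating steps +1, +3, +1, +3, …; 21, 22, 25, 26 → 29.
Letter: letters move forward 1 place in the alphabet; V, W, X, Y → Z.
Combining the parts gives 29-Z.

29-Z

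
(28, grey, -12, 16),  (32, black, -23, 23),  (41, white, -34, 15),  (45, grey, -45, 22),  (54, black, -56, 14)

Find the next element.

(58, white, -67, 21)

First part goes 28, 32, 41, 45, 54 → 58 (alternating steps +4, +9, +4, +9, …).
Shade: repeats grey → black → white; grey, black, white, grey, black → white.
Third part: −11 each step, so -12, -23, -34, -45, -56 → -67.
For the fourth part, alternating steps +7, −8, +7, −8, …: 16, 23, 15, 22, 14 → 21.
Combining the parts gives (58, white, -67, 21).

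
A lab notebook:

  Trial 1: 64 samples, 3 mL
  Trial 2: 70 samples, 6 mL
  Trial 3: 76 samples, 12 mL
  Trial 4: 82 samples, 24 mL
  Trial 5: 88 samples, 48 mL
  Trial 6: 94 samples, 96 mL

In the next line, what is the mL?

For the samples, +6 each step: 64, 70, 76, 82, 88, 94 → 100.
ML: ×2 each step, so 3, 6, 12, 24, 48, 96 → 192.

192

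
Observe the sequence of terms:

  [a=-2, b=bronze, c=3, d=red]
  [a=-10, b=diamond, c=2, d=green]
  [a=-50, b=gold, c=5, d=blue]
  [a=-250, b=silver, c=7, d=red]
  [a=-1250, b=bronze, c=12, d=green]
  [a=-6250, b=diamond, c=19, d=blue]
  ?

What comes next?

[a=-31250, b=gold, c=31, d=red]

For the a, ×5 each step: -2, -10, -50, -250, -1250, -6250 → -31250.
B — repeats bronze → diamond → gold → silver: bronze, diamond, gold, silver, bronze, diamond → gold.
C: each term is the sum of the two before it; 3, 2, 5, 7, 12, 19 → 31.
D: repeats red → green → blue, so red, green, blue, red, green, blue → red.
So the next term is [a=-31250, b=gold, c=31, d=red].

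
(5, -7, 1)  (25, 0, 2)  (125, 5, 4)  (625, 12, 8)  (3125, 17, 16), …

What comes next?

First component: 5, 25, 125, 625, 3125 → 15625 (×5 each step).
Second component: alternating steps +7, +5, +7, +5, …; -7, 0, 5, 12, 17 → 24.
Third component goes 1, 2, 4, 8, 16 → 32 (×2 each step).
So the next term is (15625, 24, 32).

(15625, 24, 32)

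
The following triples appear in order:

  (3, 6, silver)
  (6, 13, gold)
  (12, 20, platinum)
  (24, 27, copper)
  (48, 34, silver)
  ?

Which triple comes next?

(96, 41, gold)

First component goes 3, 6, 12, 24, 48 → 96 (×2 each step).
Second component goes 6, 13, 20, 27, 34 → 41 (+7 each step).
Metal: silver, gold, platinum, copper, silver → gold (repeats silver → gold → platinum → copper).
Putting it together: (96, 41, gold).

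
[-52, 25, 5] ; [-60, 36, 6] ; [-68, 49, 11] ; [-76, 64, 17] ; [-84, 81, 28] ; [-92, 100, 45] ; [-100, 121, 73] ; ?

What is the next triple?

[-108, 144, 118]

First slot: −8 each step; -52, -60, -68, -76, -84, -92, -100 → -108.
For the second slot, perfect squares: 5², 6², 7², …: 25, 36, 49, 64, 81, 100, 121 → 144.
Third slot goes 5, 6, 11, 17, 28, 45, 73 → 118 (each term is the sum of the two before it).
So the next triple is [-108, 144, 118].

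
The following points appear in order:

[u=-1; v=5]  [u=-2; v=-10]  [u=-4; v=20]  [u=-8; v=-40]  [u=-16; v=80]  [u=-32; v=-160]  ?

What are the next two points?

U: ×2 each step; -1, -2, -4, -8, -16, -32 → -64 → -128.
V: 5, -10, 20, -40, 80, -160 → 320 → -640 (×(-2) each step).
Putting the parts together: [u=-64; v=320] and then [u=-128; v=-640].

[u=-64; v=320], [u=-128; v=-640]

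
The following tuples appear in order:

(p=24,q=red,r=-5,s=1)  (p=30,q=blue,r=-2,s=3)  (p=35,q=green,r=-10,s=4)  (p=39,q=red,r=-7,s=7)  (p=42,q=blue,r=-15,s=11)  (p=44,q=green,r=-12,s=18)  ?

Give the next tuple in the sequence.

(p=45,q=red,r=-20,s=29)

For the p, differences are 6, 5, 4, … (decreasing by 1 each time): 24, 30, 35, 39, 42, 44 → 45.
Q: repeats red → blue → green, so red, blue, green, red, blue, green → red.
R: -5, -2, -10, -7, -15, -12 → -20 (alternating steps +3, −8, +3, −8, …).
S — each term is the sum of the two before it: 1, 3, 4, 7, 11, 18 → 29.
Combining the parts gives (p=45,q=red,r=-20,s=29).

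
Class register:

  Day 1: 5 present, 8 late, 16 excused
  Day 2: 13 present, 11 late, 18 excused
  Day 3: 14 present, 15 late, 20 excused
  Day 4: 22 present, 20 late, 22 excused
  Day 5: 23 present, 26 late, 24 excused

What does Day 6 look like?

Present: alternating steps +8, +1, +8, +1, …, so 5, 13, 14, 22, 23 → 31.
For the late, differences are 3, 4, 5, … (increasing by 1 each time): 8, 11, 15, 20, 26 → 33.
Excused: +2 each step, so 16, 18, 20, 22, 24 → 26.
So the next record is 31 present, 33 late, 26 excused.

31 present, 33 late, 26 excused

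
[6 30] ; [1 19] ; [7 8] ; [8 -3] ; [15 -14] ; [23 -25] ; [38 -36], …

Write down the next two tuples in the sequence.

[61 -47], [99 -58]

First coordinate: each term is the sum of the two before it, so 6, 1, 7, 8, 15, 23, 38 → 61 → 99.
Second coordinate — −11 each step: 30, 19, 8, -3, -14, -25, -36 → -47 → -58.
Putting the parts together: [61 -47] and then [99 -58].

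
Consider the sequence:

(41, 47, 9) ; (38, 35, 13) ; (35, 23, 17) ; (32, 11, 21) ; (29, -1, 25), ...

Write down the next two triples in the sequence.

First entry goes 41, 38, 35, 32, 29 → 26 → 23 (−3 each step).
Second entry: 47, 35, 23, 11, -1 → -13 → -25 (−12 each step).
For the third entry, +4 each step: 9, 13, 17, 21, 25 → 29 → 33.
Putting the parts together: (26, -13, 29) and then (23, -25, 33).

(26, -13, 29), (23, -25, 33)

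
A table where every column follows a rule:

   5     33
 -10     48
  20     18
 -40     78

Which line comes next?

80  -42

First component — ×(-2) each step: 5, -10, 20, -40 → 80.
Second component goes 33, 48, 18, 78 → -42 (together with the first component always sums to 38).
Putting it together: 80  -42.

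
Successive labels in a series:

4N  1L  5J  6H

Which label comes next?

11F

First component goes 4, 1, 5, 6 → 11 (each term is the sum of the two before it).
Letter — letters move back 2 places in the alphabet: N, L, J, H → F.
Putting it together: 11F.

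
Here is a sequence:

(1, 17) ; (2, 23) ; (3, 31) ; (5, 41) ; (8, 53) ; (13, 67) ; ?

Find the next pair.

First entry goes 1, 2, 3, 5, 8, 13 → 21 (each term is the sum of the two before it).
Second entry — differences are 6, 8, 10, … (increasing by 2 each time): 17, 23, 31, 41, 53, 67 → 83.
So the next pair is (21, 83).

(21, 83)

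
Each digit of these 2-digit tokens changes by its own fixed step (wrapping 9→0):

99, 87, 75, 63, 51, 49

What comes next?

37

First digit: −1 each step, mod 10, so 9, 8, 7, 6, 5, 4 → 3.
Second digit goes 9, 7, 5, 3, 1, 9 → 7 (−2 each step, mod 10).
So the next token is 37.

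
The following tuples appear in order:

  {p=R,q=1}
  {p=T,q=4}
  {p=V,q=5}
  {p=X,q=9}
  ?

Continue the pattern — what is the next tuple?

P: letters move forward 2 places in the alphabet; R, T, V, X → Z.
Q goes 1, 4, 5, 9 → 14 (each term is the sum of the two before it).
Combining the parts gives {p=Z,q=14}.

{p=Z,q=14}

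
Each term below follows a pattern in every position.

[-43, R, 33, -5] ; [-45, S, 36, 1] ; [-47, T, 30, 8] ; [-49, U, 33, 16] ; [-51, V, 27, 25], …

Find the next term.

First entry: -43, -45, -47, -49, -51 → -53 (−2 each step).
Letter — letters move forward 1 place in the alphabet: R, S, T, U, V → W.
Third entry: alternating steps +3, −6, +3, −6, …; 33, 36, 30, 33, 27 → 30.
Fourth entry goes -5, 1, 8, 16, 25 → 35 (differences are 6, 7, 8, … (increasing by 1 each time)).
Combining the parts gives [-53, W, 30, 35].

[-53, W, 30, 35]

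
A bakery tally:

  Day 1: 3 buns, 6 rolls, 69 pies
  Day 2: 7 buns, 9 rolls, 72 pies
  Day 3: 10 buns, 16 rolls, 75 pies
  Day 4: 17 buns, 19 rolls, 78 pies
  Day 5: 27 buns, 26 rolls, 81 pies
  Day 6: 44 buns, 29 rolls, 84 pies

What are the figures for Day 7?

Buns goes 3, 7, 10, 17, 27, 44 → 71 (each term is the sum of the two before it).
For the rolls, alternating steps +3, +7, +3, +7, …: 6, 9, 16, 19, 26, 29 → 36.
Pies: 69, 72, 75, 78, 81, 84 → 87 (+3 each step).
So the next line is 71 buns, 36 rolls, 87 pies.

71 buns, 36 rolls, 87 pies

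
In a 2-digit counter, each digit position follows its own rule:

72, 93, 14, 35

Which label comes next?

56

First digit: 7, 9, 1, 3 → 5 (+2 each step, mod 10).
Second digit: 2, 3, 4, 5 → 6 (+1 each step, mod 10).
Putting it together: 56.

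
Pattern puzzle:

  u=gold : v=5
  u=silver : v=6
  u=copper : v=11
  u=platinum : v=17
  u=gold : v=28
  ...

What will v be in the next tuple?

45

U: repeats gold → silver → copper → platinum; gold, silver, copper, platinum, gold → silver.
For the v, each term is the sum of the two before it: 5, 6, 11, 17, 28 → 45.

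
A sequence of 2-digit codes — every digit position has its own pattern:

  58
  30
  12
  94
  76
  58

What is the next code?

30

First digit: −2 each step, mod 10; 5, 3, 1, 9, 7, 5 → 3.
Second digit goes 8, 0, 2, 4, 6, 8 → 0 (+2 each step, mod 10).
Combining the parts gives 30.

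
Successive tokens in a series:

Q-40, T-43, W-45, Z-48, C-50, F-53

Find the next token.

I-55

For the letter, letters move forward 3 places in the alphabet, wrapping Z→A: Q, T, W, Z, C, F → I.
Second component: 40, 43, 45, 48, 50, 53 → 55 (alternating steps +3, +2, +3, +2, …).
So the next token is I-55.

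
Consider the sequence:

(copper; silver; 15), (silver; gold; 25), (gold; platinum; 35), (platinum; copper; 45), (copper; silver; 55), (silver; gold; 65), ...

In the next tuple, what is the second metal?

platinum

First metal — repeats copper → silver → gold → platinum: copper, silver, gold, platinum, copper, silver → gold.
Second metal goes silver, gold, platinum, copper, silver, gold → platinum (repeats silver → gold → platinum → copper).
Third component goes 15, 25, 35, 45, 55, 65 → 75 (+10 each step).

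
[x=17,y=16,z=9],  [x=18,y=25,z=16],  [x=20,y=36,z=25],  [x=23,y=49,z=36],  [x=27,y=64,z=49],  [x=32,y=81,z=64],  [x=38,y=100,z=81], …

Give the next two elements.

X — differences are 1, 2, 3, … (increasing by 1 each time): 17, 18, 20, 23, 27, 32, 38 → 45 → 53.
Y: 16, 25, 36, 49, 64, 81, 100 → 121 → 144 (perfect squares: 4², 5², 6², …).
For the z, perfect squares: 3², 4², 5², …: 9, 16, 25, 36, 49, 64, 81 → 100 → 121.
So the next two elements are [x=45,y=121,z=100] and [x=53,y=144,z=121].

[x=45,y=121,z=100], [x=53,y=144,z=121]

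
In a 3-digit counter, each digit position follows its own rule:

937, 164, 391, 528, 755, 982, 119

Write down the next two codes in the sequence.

346, 573

First digit: +2 each step, mod 10, so 9, 1, 3, 5, 7, 9, 1 → 3 → 5.
For the second digit, +3 each step, mod 10: 3, 6, 9, 2, 5, 8, 1 → 4 → 7.
Third digit — −3 each step, mod 10: 7, 4, 1, 8, 5, 2, 9 → 6 → 3.
Putting the parts together: 346 and then 573.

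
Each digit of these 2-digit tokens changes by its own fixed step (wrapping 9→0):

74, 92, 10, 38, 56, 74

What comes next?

92

First digit: 7, 9, 1, 3, 5, 7 → 9 (+2 each step, mod 10).
Second digit: −2 each step, mod 10, so 4, 2, 0, 8, 6, 4 → 2.
Putting it together: 92.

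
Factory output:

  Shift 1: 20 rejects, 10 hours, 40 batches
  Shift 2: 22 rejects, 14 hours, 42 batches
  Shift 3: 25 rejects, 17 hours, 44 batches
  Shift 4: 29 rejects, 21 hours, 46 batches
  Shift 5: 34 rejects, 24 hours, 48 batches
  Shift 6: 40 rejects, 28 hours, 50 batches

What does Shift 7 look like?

47 rejects, 31 hours, 52 batches

Rejects: differences are 2, 3, 4, … (increasing by 1 each time); 20, 22, 25, 29, 34, 40 → 47.
Hours: alternating steps +4, +3, +4, +3, …, so 10, 14, 17, 21, 24, 28 → 31.
Batches: +2 each step; 40, 42, 44, 46, 48, 50 → 52.
So the next row is 47 rejects, 31 hours, 52 batches.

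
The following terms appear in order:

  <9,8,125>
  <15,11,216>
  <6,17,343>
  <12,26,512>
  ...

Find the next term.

<3,38,729>

First part — alternating steps +6, −9, +6, −9, …: 9, 15, 6, 12 → 3.
Second part goes 8, 11, 17, 26 → 38 (differences are 3, 6, 9, … (increasing by 3 each time)).
Third part — perfect cubes: 5³, 6³, 7³, …: 125, 216, 343, 512 → 729.
Combining the parts gives <3,38,729>.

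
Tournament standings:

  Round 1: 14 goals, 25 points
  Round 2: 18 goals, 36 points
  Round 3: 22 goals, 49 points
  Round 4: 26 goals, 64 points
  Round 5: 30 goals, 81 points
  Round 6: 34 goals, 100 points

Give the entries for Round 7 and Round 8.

Goals — +4 each step: 14, 18, 22, 26, 30, 34 → 38 → 42.
Points — perfect squares: 5², 6², 7², …: 25, 36, 49, 64, 81, 100 → 121 → 144.
Putting the parts together: 38 goals, 121 points and then 42 goals, 144 points.

38 goals, 121 points; 42 goals, 144 points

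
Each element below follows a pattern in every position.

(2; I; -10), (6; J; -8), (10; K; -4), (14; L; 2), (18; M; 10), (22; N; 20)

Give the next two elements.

(26; O; 32), (30; P; 46)

First entry: 2, 6, 10, 14, 18, 22 → 26 → 30 (+4 each step).
Letter: I, J, K, L, M, N → O → P (letters move forward 1 place in the alphabet).
Third entry: differences are 2, 4, 6, … (increasing by 2 each time), so -10, -8, -4, 2, 10, 20 → 32 → 46.
Putting the parts together: (26; O; 32) and then (30; P; 46).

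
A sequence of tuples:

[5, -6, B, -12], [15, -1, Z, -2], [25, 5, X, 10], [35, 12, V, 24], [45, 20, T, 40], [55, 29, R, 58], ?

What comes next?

First component: +10 each step; 5, 15, 25, 35, 45, 55 → 65.
Second component: differences are 5, 6, 7, … (increasing by 1 each time), so -6, -1, 5, 12, 20, 29 → 39.
Letter — letters move back 2 places in the alphabet, wrapping A→Z: B, Z, X, V, T, R → P.
Fourth component: always 2 × the second component, so -12, -2, 10, 24, 40, 58 → 78.
So the next tuple is [65, 39, P, 78].

[65, 39, P, 78]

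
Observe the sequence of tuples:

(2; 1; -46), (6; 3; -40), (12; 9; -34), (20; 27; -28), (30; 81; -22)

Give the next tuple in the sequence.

(42; 243; -16)

First part: 2, 6, 12, 20, 30 → 42 (differences are 4, 6, 8, … (increasing by 2 each time)).
Second part: 1, 3, 9, 27, 81 → 243 (×3 each step).
For the third part, +6 each step: -46, -40, -34, -28, -22 → -16.
Putting it together: (42; 243; -16).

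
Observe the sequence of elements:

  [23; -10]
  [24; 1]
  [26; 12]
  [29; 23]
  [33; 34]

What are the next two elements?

[38; 45], [44; 56]

First entry: differences are 1, 2, 3, … (increasing by 1 each time), so 23, 24, 26, 29, 33 → 38 → 44.
Second entry: +11 each step, so -10, 1, 12, 23, 34 → 45 → 56.
So the next two elements are [38; 45] and [44; 56].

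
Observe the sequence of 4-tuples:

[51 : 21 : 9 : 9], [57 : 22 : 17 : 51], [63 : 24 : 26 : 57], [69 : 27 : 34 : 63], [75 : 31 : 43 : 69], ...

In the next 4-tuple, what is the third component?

First component goes 51, 57, 63, 69, 75 → 81 (+6 each step).
For the second component, differences are 1, 2, 3, … (increasing by 1 each time): 21, 22, 24, 27, 31 → 36.
Third component: alternating steps +8, +9, +8, +9, …, so 9, 17, 26, 34, 43 → 51.
For the fourth component, always the previous value of the first component: 9, 51, 57, 63, 69 → 75.

51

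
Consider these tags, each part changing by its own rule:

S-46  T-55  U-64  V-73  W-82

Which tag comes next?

Letter — letters move forward 1 place in the alphabet: S, T, U, V, W → X.
Second component — +9 each step: 46, 55, 64, 73, 82 → 91.
So the next tag is X-91.

X-91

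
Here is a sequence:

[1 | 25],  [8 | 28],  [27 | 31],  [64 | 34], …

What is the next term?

First entry: 1, 8, 27, 64 → 125 (perfect cubes: 1³, 2³, 3³, …).
Second entry: +3 each step, so 25, 28, 31, 34 → 37.
So the next term is [125 | 37].

[125 | 37]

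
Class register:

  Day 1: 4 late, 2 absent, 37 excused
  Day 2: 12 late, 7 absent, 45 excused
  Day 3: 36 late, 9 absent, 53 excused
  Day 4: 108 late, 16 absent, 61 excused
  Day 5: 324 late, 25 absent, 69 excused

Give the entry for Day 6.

972 late, 41 absent, 77 excused

Late goes 4, 12, 36, 108, 324 → 972 (×3 each step).
Absent — each term is the sum of the two before it: 2, 7, 9, 16, 25 → 41.
Excused — +8 each step: 37, 45, 53, 61, 69 → 77.
Combining the parts gives 972 late, 41 absent, 77 excused.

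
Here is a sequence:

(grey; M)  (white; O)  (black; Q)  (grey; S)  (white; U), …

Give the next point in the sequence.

Shade: grey, white, black, grey, white → black (repeats grey → white → black).
Letter: letters move forward 2 places in the alphabet; M, O, Q, S, U → W.
Putting it together: (black; W).

(black; W)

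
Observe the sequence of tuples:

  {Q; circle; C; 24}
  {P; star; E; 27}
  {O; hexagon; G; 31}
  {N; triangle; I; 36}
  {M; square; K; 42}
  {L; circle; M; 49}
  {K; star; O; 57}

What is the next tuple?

{J; hexagon; Q; 66}

For the first letter, letters move back 1 place in the alphabet: Q, P, O, N, M, L, K → J.
Shape: repeats circle → star → hexagon → triangle → square; circle, star, hexagon, triangle, square, circle, star → hexagon.
Second letter: letters move forward 2 places in the alphabet; C, E, G, I, K, M, O → Q.
Fourth slot: differences are 3, 4, 5, … (increasing by 1 each time), so 24, 27, 31, 36, 42, 49, 57 → 66.
Putting it together: {J; hexagon; Q; 66}.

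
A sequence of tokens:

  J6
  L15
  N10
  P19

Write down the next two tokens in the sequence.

For the letter, letters move forward 2 places in the alphabet: J, L, N, P → R → T.
Second component: alternating steps +9, −5, +9, −5, …; 6, 15, 10, 19 → 14 → 23.
So the next two tokens are R14 and T23.

R14 then T23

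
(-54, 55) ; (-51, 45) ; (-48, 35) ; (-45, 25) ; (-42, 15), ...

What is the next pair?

First slot goes -54, -51, -48, -45, -42 → -39 (+3 each step).
Second slot: −10 each step, so 55, 45, 35, 25, 15 → 5.
Putting it together: (-39, 5).

(-39, 5)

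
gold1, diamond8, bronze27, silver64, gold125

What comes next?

For the rank, repeats gold → diamond → bronze → silver: gold, diamond, bronze, silver, gold → diamond.
For the second component, perfect cubes: 1³, 2³, 3³, …: 1, 8, 27, 64, 125 → 216.
Combining the parts gives diamond216.

diamond216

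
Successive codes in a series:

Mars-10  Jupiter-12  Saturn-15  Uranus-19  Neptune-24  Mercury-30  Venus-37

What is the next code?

Planet: runs through the planets Mercury→Neptune, so Mars, Jupiter, Saturn, Uranus, Neptune, Mercury, Venus → Earth.
Second component: 10, 12, 15, 19, 24, 30, 37 → 45 (differences are 2, 3, 4, … (increasing by 1 each time)).
Combining the parts gives Earth-45.

Earth-45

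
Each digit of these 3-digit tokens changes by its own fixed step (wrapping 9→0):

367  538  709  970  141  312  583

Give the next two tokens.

754 then 925

First digit: 3, 5, 7, 9, 1, 3, 5 → 7 → 9 (+2 each step, mod 10).
Second digit — −3 each step, mod 10: 6, 3, 0, 7, 4, 1, 8 → 5 → 2.
Third digit: +1 each step, mod 10, so 7, 8, 9, 0, 1, 2, 3 → 4 → 5.
So the next two tokens are 754 and 925.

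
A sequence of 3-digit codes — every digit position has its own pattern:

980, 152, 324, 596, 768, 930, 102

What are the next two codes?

374 then 546

First digit — +2 each step, mod 10: 9, 1, 3, 5, 7, 9, 1 → 3 → 5.
Second digit goes 8, 5, 2, 9, 6, 3, 0 → 7 → 4 (−3 each step, mod 10).
Third digit: +2 each step, mod 10, so 0, 2, 4, 6, 8, 0, 2 → 4 → 6.
So the next two codes are 374 and 546.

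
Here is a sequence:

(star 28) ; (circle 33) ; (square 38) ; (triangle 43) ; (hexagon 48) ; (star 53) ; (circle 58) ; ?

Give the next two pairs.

Shape goes star, circle, square, triangle, hexagon, star, circle → square → triangle (repeats star → circle → square → triangle → hexagon).
Second coordinate — +5 each step: 28, 33, 38, 43, 48, 53, 58 → 63 → 68.
Putting the parts together: (square 63) and then (triangle 68).

(square 63), (triangle 68)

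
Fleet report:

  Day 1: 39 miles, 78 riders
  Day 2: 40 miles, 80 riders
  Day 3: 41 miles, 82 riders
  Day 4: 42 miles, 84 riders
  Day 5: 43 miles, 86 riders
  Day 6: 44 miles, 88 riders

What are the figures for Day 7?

45 miles, 90 riders

Miles — +1 each step: 39, 40, 41, 42, 43, 44 → 45.
Riders: always 2 × the miles; 78, 80, 82, 84, 86, 88 → 90.
Combining the parts gives 45 miles, 90 riders.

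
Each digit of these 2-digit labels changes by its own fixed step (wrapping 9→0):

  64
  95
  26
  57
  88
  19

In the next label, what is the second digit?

0

Second digit — +1 each step, mod 10: 4, 5, 6, 7, 8, 9 → 0.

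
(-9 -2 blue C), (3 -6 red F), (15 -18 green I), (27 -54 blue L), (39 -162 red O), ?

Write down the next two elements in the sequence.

First coordinate: -9, 3, 15, 27, 39 → 51 → 63 (+12 each step).
Second coordinate goes -2, -6, -18, -54, -162 → -486 → -1458 (×3 each step).
Colour: blue, red, green, blue, red → green → blue (repeats blue → red → green).
Letter — letters move forward 3 places in the alphabet: C, F, I, L, O → R → U.
Putting the parts together: (51 -486 green R) and then (63 -1458 blue U).

(51 -486 green R), (63 -1458 blue U)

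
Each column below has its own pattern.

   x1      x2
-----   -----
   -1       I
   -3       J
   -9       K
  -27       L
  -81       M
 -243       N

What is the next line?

-729  O

For the column x1, ×3 each step: -1, -3, -9, -27, -81, -243 → -729.
Column x2: I, J, K, L, M, N → O (letters move forward 1 place in the alphabet).
Combining the parts gives -729  O.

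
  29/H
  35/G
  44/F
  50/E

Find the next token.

59/D

First component goes 29, 35, 44, 50 → 59 (alternating steps +6, +9, +6, +9, …).
Letter — letters move back 1 place in the alphabet: H, G, F, E → D.
Putting it together: 59/D.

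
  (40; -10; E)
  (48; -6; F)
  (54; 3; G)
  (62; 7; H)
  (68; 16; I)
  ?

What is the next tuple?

First part: alternating steps +8, +6, +8, +6, …, so 40, 48, 54, 62, 68 → 76.
For the second part, alternating steps +4, +9, +4, +9, …: -10, -6, 3, 7, 16 → 20.
Letter goes E, F, G, H, I → J (letters move forward 1 place in the alphabet).
Putting it together: (76; 20; J).

(76; 20; J)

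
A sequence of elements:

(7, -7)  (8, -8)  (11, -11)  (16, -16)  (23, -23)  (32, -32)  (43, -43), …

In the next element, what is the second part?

First part goes 7, 8, 11, 16, 23, 32, 43 → 56 (differences are 1, 3, 5, … (increasing by 2 each time)).
Second part: -7, -8, -11, -16, -23, -32, -43 → -56 (always the negative of the first part).

-56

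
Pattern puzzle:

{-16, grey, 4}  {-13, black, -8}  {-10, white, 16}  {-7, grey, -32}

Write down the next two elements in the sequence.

{-4, black, 64}, {-1, white, -128}

First coordinate goes -16, -13, -10, -7 → -4 → -1 (+3 each step).
Shade: repeats grey → black → white, so grey, black, white, grey → black → white.
Third coordinate — ×(-2) each step: 4, -8, 16, -32 → 64 → -128.
So the next two elements are {-4, black, 64} and {-1, white, -128}.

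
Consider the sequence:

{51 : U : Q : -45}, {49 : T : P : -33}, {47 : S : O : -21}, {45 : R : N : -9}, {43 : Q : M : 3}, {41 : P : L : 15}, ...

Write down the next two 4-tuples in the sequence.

For the first coordinate, −2 each step: 51, 49, 47, 45, 43, 41 → 39 → 37.
First letter: letters move back 1 place in the alphabet; U, T, S, R, Q, P → O → N.
Second letter goes Q, P, O, N, M, L → K → J (letters move back 1 place in the alphabet).
Fourth coordinate: +12 each step, so -45, -33, -21, -9, 3, 15 → 27 → 39.
So the next two 4-tuples are {39 : O : K : 27} and {37 : N : J : 39}.

{39 : O : K : 27}, {37 : N : J : 39}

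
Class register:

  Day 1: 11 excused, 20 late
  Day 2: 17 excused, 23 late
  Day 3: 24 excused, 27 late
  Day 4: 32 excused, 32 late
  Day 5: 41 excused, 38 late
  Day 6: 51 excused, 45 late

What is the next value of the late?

53

Late goes 20, 23, 27, 32, 38, 45 → 53 (differences are 3, 4, 5, … (increasing by 1 each time)).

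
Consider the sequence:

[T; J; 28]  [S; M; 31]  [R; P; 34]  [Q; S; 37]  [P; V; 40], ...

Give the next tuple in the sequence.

First letter: letters move back 1 place in the alphabet, so T, S, R, Q, P → O.
Second letter: letters move forward 3 places in the alphabet, so J, M, P, S, V → Y.
Third value: 28, 31, 34, 37, 40 → 43 (+3 each step).
So the next tuple is [O; Y; 43].

[O; Y; 43]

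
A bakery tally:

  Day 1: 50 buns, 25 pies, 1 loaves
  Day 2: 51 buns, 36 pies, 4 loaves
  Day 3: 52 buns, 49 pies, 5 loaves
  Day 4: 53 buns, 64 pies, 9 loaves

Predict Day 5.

Buns goes 50, 51, 52, 53 → 54 (+1 each step).
Pies goes 25, 36, 49, 64 → 81 (perfect squares: 5², 6², 7², …).
Loaves: 1, 4, 5, 9 → 14 (each term is the sum of the two before it).
Putting it together: 54 buns, 81 pies, 14 loaves.

54 buns, 81 pies, 14 loaves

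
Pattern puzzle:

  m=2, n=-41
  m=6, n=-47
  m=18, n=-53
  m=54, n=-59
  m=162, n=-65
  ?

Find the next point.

m=486, n=-71

M: 2, 6, 18, 54, 162 → 486 (×3 each step).
For the n, −6 each step: -41, -47, -53, -59, -65 → -71.
So the next point is m=486, n=-71.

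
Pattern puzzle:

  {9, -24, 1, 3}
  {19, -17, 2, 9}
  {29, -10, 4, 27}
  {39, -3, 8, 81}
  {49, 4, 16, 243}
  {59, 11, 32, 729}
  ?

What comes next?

For the first coordinate, +10 each step: 9, 19, 29, 39, 49, 59 → 69.
Second coordinate goes -24, -17, -10, -3, 4, 11 → 18 (+7 each step).
For the third coordinate, ×2 each step: 1, 2, 4, 8, 16, 32 → 64.
Fourth coordinate: ×3 each step, so 3, 9, 27, 81, 243, 729 → 2187.
Putting it together: {69, 18, 64, 2187}.

{69, 18, 64, 2187}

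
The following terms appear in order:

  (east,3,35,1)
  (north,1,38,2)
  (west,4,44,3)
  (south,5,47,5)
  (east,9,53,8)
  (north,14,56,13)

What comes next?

Direction: east, north, west, south, east, north → west (repeats east → north → west → south).
Second slot goes 3, 1, 4, 5, 9, 14 → 23 (each term is the sum of the two before it).
Third slot — alternating steps +3, +6, +3, +6, …: 35, 38, 44, 47, 53, 56 → 62.
Fourth slot goes 1, 2, 3, 5, 8, 13 → 21 (each term is the sum of the two before it).
So the next term is (west,23,62,21).

(west,23,62,21)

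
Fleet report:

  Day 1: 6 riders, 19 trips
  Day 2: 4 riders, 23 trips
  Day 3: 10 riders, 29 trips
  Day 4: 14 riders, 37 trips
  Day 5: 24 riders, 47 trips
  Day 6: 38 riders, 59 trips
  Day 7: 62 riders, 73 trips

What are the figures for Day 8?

Riders: each term is the sum of the two before it; 6, 4, 10, 14, 24, 38, 62 → 100.
Trips: differences are 4, 6, 8, … (increasing by 2 each time); 19, 23, 29, 37, 47, 59, 73 → 89.
Putting it together: 100 riders, 89 trips.

100 riders, 89 trips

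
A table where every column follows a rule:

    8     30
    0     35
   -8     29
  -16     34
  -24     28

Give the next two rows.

First component: 8, 0, -8, -16, -24 → -32 → -40 (−8 each step).
Second component: alternating steps +5, −6, +5, −6, …, so 30, 35, 29, 34, 28 → 33 → 27.
Putting the parts together: -32  33 and then -40  27.

-32  33; -40  27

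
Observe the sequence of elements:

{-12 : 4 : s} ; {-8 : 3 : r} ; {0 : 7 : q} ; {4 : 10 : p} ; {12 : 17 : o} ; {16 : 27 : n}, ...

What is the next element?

First entry: alternating steps +4, +8, +4, +8, …; -12, -8, 0, 4, 12, 16 → 24.
Second entry — each term is the sum of the two before it: 4, 3, 7, 10, 17, 27 → 44.
For the letter, letters move back 1 place in the alphabet: s, r, q, p, o, n → m.
Putting it together: {24 : 44 : m}.

{24 : 44 : m}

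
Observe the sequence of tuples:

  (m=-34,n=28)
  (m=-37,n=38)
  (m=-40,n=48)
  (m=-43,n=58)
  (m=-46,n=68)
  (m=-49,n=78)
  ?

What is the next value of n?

N: 28, 38, 48, 58, 68, 78 → 88 (+10 each step).

88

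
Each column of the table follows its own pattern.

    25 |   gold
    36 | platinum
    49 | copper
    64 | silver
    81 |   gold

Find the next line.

For the first component, perfect squares: 5², 6², 7², …: 25, 36, 49, 64, 81 → 100.
Metal — repeats gold → platinum → copper → silver: gold, platinum, copper, silver, gold → platinum.
Putting it together: 100  platinum.

100  platinum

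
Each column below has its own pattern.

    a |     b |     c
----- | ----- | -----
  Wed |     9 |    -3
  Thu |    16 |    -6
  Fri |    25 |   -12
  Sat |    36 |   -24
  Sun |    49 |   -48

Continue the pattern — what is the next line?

Column a — runs through the weekdays Mon→Sun: Wed, Thu, Fri, Sat, Sun → Mon.
Column b: perfect squares: 3², 4², 5², …; 9, 16, 25, 36, 49 → 64.
Column c: -3, -6, -12, -24, -48 → -96 (×2 each step).
Putting it together: Mon  64  -96.

Mon  64  -96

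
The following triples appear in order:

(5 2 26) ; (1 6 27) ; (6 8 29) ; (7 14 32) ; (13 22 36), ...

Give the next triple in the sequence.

(20 36 41)

First component: each term is the sum of the two before it, so 5, 1, 6, 7, 13 → 20.
Second component: each term is the sum of the two before it, so 2, 6, 8, 14, 22 → 36.
Third component — differences are 1, 2, 3, … (increasing by 1 each time): 26, 27, 29, 32, 36 → 41.
Combining the parts gives (20 36 41).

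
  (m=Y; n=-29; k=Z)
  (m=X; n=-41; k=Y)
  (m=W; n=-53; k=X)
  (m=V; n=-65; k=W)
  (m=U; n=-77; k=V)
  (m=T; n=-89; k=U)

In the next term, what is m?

M — letters move back 1 place in the alphabet: Y, X, W, V, U, T → S.
N: -29, -41, -53, -65, -77, -89 → -101 (−12 each step).
K: letters move back 1 place in the alphabet; Z, Y, X, W, V, U → T.

S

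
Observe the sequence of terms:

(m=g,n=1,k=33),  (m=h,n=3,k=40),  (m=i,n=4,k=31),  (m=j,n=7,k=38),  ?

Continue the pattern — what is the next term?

(m=k,n=11,k=29)

M — letters move forward 1 place in the alphabet: g, h, i, j → k.
N goes 1, 3, 4, 7 → 11 (each term is the sum of the two before it).
K — alternating steps +7, −9, +7, −9, …: 33, 40, 31, 38 → 29.
Combining the parts gives (m=k,n=11,k=29).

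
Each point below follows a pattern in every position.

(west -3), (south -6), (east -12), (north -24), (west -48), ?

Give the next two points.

(south -96), (east -192)

For the direction, repeats west → south → east → north: west, south, east, north, west → south → east.
Second value: ×2 each step; -3, -6, -12, -24, -48 → -96 → -192.
Putting the parts together: (south -96) and then (east -192).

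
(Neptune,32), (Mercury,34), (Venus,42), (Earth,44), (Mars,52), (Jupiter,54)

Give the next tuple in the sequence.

For the planet, runs through the planets Mercury→Neptune: Neptune, Mercury, Venus, Earth, Mars, Jupiter → Saturn.
Second slot: alternating steps +2, +8, +2, +8, …, so 32, 34, 42, 44, 52, 54 → 62.
Putting it together: (Saturn,62).

(Saturn,62)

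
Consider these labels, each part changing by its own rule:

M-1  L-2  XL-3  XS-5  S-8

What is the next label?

M-13

Size — runs through clothing sizes XS→XL: M, L, XL, XS, S → M.
Second component goes 1, 2, 3, 5, 8 → 13 (each term is the sum of the two before it).
Combining the parts gives M-13.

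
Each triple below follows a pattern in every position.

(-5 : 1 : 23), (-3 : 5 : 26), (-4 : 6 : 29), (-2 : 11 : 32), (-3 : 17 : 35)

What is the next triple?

(-1 : 28 : 38)

First slot: -5, -3, -4, -2, -3 → -1 (alternating steps +2, −1, +2, −1, …).
Second slot: each term is the sum of the two before it; 1, 5, 6, 11, 17 → 28.
Third slot: 23, 26, 29, 32, 35 → 38 (+3 each step).
So the next triple is (-1 : 28 : 38).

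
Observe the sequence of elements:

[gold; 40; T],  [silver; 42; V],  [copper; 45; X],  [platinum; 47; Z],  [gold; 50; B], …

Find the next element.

Metal: repeats gold → silver → copper → platinum; gold, silver, copper, platinum, gold → silver.
Second component — alternating steps +2, +3, +2, +3, …: 40, 42, 45, 47, 50 → 52.
For the letter, letters move forward 2 places in the alphabet, wrapping Z→A: T, V, X, Z, B → D.
Putting it together: [silver; 52; D].

[silver; 52; D]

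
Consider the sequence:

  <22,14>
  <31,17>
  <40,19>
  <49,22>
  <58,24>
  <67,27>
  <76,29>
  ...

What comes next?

<85,32>

First value — +9 each step: 22, 31, 40, 49, 58, 67, 76 → 85.
Second value goes 14, 17, 19, 22, 24, 27, 29 → 32 (alternating steps +3, +2, +3, +2, …).
Combining the parts gives <85,32>.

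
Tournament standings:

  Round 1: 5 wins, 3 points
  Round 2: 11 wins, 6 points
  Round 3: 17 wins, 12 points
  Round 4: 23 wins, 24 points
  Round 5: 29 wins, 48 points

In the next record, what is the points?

Wins: +6 each step; 5, 11, 17, 23, 29 → 35.
Points: ×2 each step; 3, 6, 12, 24, 48 → 96.

96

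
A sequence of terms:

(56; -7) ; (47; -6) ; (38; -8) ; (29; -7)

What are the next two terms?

First entry: −9 each step; 56, 47, 38, 29 → 20 → 11.
Second entry: alternating steps +1, −2, +1, −2, …, so -7, -6, -8, -7 → -9 → -8.
Putting the parts together: (20; -9) and then (11; -8).

(20; -9), (11; -8)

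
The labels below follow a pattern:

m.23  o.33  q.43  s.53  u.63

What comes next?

w.73

Letter: letters move forward 2 places in the alphabet, so m, o, q, s, u → w.
Second component: +10 each step; 23, 33, 43, 53, 63 → 73.
Putting it together: w.73.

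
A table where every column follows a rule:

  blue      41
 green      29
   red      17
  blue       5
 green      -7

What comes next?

Colour goes blue, green, red, blue, green → red (repeats blue → green → red).
Second component goes 41, 29, 17, 5, -7 → -19 (−12 each step).
So the next line is red  -19.

red  -19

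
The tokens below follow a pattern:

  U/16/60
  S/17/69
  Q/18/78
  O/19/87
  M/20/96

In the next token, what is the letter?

Letter — letters move back 2 places in the alphabet: U, S, Q, O, M → K.
For the second component, +1 each step: 16, 17, 18, 19, 20 → 21.
Third component goes 60, 69, 78, 87, 96 → 105 (+9 each step).

K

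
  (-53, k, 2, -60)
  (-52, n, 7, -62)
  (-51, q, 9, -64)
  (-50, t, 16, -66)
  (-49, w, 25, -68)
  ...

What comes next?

(-48, z, 41, -70)

First entry: +1 each step; -53, -52, -51, -50, -49 → -48.
Letter: letters move forward 3 places in the alphabet; k, n, q, t, w → z.
Third entry goes 2, 7, 9, 16, 25 → 41 (each term is the sum of the two before it).
Fourth entry goes -60, -62, -64, -66, -68 → -70 (−2 each step).
Combining the parts gives (-48, z, 41, -70).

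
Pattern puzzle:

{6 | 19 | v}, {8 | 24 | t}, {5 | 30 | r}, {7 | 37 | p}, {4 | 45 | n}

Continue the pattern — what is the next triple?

First part: alternating steps +2, −3, +2, −3, …; 6, 8, 5, 7, 4 → 6.
Second part goes 19, 24, 30, 37, 45 → 54 (differences are 5, 6, 7, … (increasing by 1 each time)).
Letter: v, t, r, p, n → l (letters move back 2 places in the alphabet).
Putting it together: {6 | 54 | l}.

{6 | 54 | l}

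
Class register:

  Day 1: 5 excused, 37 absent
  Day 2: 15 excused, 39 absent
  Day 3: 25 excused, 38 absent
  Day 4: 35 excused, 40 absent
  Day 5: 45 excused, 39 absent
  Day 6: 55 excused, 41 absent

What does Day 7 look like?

For the excused, +10 each step: 5, 15, 25, 35, 45, 55 → 65.
Absent: 37, 39, 38, 40, 39, 41 → 40 (alternating steps +2, −1, +2, −1, …).
So the next line is 65 excused, 40 absent.

65 excused, 40 absent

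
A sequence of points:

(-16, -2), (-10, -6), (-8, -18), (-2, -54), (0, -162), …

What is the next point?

First coordinate — alternating steps +6, +2, +6, +2, …: -16, -10, -8, -2, 0 → 6.
Second coordinate goes -2, -6, -18, -54, -162 → -486 (×3 each step).
So the next point is (6, -486).

(6, -486)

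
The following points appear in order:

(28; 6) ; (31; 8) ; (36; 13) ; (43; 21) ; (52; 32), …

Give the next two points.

First value goes 28, 31, 36, 43, 52 → 63 → 76 (differences are 3, 5, 7, … (increasing by 2 each time)).
Second value — differences are 2, 5, 8, … (increasing by 3 each time): 6, 8, 13, 21, 32 → 46 → 63.
Putting the parts together: (63; 46) and then (76; 63).

(63; 46), (76; 63)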